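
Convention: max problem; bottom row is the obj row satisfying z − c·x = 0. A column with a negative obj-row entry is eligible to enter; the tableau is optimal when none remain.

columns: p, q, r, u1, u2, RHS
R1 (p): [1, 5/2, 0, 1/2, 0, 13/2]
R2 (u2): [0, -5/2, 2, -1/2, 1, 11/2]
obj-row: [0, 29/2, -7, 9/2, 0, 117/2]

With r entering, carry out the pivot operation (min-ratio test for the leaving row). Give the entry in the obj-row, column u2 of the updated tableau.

7/2

Ratio test on column r — row 1: entry 0 ≤ 0; row 2: (11/2)/2 = 11/4. Minimum is 11/4 at row 2 (u2 leaves); pivot element 2.
Divide row 2 by 2; eliminate column r from the other rows.
obj-row update in column u2: 0 − (-7)·(1/2) = 7/2.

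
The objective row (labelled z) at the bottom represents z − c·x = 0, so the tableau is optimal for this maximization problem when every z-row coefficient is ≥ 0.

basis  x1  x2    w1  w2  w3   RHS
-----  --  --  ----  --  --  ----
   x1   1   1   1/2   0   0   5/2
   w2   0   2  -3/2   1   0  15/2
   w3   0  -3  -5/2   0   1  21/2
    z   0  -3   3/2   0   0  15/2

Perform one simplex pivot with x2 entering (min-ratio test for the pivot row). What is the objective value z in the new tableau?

Ratio test on column x2 — row 1: (5/2)/1 = 5/2; row 2: (15/2)/2 = 15/4; row 3: entry -3 ≤ 0. Minimum is 5/2 at row 1 (x1 leaves); pivot element 1.
Pivot on row 1; the z-row RHS becomes 15/2 − (-3)·(5/2) = 15.

15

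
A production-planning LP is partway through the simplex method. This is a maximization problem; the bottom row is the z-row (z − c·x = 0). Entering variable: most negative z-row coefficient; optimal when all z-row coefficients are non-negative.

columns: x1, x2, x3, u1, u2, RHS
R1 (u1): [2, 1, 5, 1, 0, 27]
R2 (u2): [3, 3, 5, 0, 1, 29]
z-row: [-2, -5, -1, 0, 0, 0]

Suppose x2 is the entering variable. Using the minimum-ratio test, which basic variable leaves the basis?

Column x2 entries and ratios — u1: 27/1 = 27; u2: 29/3 = 29/3.
Smallest ratio is 29/3 in the row of u2, so u2 leaves.

u2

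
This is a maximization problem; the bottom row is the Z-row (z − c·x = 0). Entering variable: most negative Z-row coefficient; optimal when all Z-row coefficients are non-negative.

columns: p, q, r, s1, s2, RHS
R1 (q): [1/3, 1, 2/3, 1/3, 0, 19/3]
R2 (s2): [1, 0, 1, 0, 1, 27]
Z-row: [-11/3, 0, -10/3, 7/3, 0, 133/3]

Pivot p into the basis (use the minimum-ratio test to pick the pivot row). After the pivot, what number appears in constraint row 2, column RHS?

8

Ratio test on column p — row 1: (19/3)/(1/3) = 19; row 2: 27/1 = 27. Minimum is 19 at row 1 (q leaves); pivot element 1/3.
Divide row 1 by 1/3; eliminate column p from the other rows.
Row 2 update in column RHS: 27 − 1·19 = 8.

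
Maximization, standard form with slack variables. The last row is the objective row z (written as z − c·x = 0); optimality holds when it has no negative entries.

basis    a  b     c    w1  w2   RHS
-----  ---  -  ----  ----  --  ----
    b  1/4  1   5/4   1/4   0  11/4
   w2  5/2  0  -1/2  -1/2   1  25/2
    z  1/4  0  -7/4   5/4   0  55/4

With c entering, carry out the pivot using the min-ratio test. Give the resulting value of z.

Ratio test on column c — row 1: (11/4)/(5/4) = 11/5; row 2: entry -1/2 ≤ 0. Minimum is 11/5 at row 1 (b leaves); pivot element 5/4.
Pivot on row 1; the z-row RHS becomes 55/4 − (-7/4)·(11/5) = 88/5.

88/5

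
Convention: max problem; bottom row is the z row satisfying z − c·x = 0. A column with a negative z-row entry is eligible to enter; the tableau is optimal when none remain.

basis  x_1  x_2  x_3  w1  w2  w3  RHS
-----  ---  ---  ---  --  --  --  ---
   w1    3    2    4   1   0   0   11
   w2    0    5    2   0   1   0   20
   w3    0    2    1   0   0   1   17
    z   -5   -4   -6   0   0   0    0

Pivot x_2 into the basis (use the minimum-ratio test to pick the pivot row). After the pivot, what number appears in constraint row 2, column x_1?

Ratio test on column x_2 — row 1: 11/2 = 11/2; row 2: 20/5 = 4; row 3: 17/2 = 17/2. Minimum is 4 at row 2 (w2 leaves); pivot element 5.
Divide row 2 by 5; eliminate column x_2 from the other rows.
In the new row 2, the x_1 entry is the old entry divided by the pivot: 0/5 = 0.

0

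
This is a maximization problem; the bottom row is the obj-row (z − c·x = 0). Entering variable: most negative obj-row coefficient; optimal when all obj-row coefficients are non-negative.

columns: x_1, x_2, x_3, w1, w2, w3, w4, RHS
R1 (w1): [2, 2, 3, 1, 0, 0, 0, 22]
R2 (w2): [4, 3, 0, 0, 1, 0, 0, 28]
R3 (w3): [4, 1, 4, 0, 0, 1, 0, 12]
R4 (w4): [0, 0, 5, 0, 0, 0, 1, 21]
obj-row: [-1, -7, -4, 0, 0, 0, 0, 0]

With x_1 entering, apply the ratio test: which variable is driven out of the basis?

Column x_1 entries and ratios — w1: 22/2 = 11; w2: 28/4 = 7; w3: 12/4 = 3; w4: 0 ≤ 0, skip.
Smallest ratio is 3 in the row of w3, so w3 leaves.

w3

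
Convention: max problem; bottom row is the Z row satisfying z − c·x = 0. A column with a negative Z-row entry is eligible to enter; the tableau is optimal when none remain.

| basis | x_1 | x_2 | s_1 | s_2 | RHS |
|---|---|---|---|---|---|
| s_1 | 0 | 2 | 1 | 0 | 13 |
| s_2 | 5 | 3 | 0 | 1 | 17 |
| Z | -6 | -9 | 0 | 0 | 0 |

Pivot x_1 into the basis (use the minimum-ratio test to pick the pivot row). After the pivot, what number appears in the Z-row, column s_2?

Ratio test on column x_1 — row 1: entry 0 ≤ 0; row 2: 17/5 = 17/5. Minimum is 17/5 at row 2 (s_2 leaves); pivot element 5.
Divide row 2 by 5; eliminate column x_1 from the other rows.
Z-row update in column s_2: 0 − (-6)·(1/5) = 6/5.

6/5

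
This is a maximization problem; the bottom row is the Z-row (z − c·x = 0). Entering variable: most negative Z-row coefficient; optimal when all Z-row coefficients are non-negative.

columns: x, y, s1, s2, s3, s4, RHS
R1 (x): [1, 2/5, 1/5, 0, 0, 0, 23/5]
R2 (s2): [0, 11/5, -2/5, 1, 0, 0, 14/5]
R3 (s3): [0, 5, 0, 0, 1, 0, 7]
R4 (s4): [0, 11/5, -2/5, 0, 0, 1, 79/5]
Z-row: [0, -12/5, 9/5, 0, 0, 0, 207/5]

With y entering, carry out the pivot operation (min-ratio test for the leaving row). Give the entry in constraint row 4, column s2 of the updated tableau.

-1

Ratio test on column y — row 1: (23/5)/(2/5) = 23/2; row 2: (14/5)/(11/5) = 14/11; row 3: 7/5 = 7/5; row 4: (79/5)/(11/5) = 79/11. Minimum is 14/11 at row 2 (s2 leaves); pivot element 11/5.
Divide row 2 by 11/5; eliminate column y from the other rows.
Row 4 update in column s2: 0 − (11/5)·(5/11) = -1.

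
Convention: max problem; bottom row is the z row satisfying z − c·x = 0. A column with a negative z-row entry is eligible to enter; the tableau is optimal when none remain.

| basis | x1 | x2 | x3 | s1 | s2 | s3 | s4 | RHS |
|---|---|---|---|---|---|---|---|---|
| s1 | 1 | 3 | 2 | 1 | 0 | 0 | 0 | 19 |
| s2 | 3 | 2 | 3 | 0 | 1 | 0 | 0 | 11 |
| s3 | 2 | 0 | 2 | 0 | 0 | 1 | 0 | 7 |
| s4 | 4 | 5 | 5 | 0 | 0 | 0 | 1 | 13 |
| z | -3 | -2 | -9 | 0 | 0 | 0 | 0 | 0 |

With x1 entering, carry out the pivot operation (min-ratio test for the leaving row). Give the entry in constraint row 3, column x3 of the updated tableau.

-1/2

Ratio test on column x1 — row 1: 19/1 = 19; row 2: 11/3 = 11/3; row 3: 7/2 = 7/2; row 4: 13/4 = 13/4. Minimum is 13/4 at row 4 (s4 leaves); pivot element 4.
Divide row 4 by 4; eliminate column x1 from the other rows.
Row 3 update in column x3: 2 − 2·(5/4) = -1/2.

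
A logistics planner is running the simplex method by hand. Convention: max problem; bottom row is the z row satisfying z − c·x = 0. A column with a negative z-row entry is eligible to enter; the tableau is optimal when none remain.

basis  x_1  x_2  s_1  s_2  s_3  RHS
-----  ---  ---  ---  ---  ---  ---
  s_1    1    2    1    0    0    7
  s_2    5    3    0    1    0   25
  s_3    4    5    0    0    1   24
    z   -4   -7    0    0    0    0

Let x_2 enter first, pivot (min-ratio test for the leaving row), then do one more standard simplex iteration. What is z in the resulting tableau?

Ratio test on column x_2 — row 1: 7/2 = 7/2; row 2: 25/3 = 25/3; row 3: 24/5 = 24/5. Minimum is 7/2 at row 1 (s_1 leaves); pivot element 2.
Pivot on row 1; the z-row RHS becomes 0 − (-7)·(7/2) = 49/2.
Next entering variable (most negative z-row entry -1/2): x_1.
Ratio test on column x_1 — row 1: (7/2)/(1/2) = 7; row 2: (29/2)/(7/2) = 29/7; row 3: (13/2)/(3/2) = 13/3. Minimum is 29/7 at row 2 (s_2 leaves); pivot element 7/2.
After the second pivot the z-row RHS is 49/2 − (-1/2)·(29/7) = 186/7.

186/7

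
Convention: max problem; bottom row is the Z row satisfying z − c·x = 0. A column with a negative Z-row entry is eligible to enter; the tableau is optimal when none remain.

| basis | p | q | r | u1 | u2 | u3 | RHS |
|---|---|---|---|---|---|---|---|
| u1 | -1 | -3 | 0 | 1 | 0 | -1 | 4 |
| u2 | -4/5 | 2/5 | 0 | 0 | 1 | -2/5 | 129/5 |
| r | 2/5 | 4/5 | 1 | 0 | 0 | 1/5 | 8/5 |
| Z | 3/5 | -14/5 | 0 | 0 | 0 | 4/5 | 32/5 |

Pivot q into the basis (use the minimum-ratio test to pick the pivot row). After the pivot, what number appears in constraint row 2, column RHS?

25

Ratio test on column q — row 1: entry -3 ≤ 0; row 2: (129/5)/(2/5) = 129/2; row 3: (8/5)/(4/5) = 2. Minimum is 2 at row 3 (r leaves); pivot element 4/5.
Divide row 3 by 4/5; eliminate column q from the other rows.
Row 2 update in column RHS: 129/5 − (2/5)·2 = 25.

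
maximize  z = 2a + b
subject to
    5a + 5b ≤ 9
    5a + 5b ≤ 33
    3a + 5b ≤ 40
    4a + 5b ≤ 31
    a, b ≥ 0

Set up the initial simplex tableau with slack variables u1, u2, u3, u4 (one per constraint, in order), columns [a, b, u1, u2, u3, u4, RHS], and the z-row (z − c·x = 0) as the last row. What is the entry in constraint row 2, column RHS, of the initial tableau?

33

The RHS of constraint 2 is b_2 = 33.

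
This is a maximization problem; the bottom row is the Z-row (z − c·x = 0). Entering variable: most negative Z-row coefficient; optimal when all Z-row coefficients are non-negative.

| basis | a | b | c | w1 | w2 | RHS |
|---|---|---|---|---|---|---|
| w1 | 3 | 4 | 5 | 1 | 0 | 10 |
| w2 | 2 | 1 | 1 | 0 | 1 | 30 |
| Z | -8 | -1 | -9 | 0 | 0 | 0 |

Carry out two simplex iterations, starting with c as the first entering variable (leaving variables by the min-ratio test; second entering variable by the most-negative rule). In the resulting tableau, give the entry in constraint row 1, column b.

4/3

Ratio test on column c — row 1: 10/5 = 2; row 2: 30/1 = 30. Minimum is 2 at row 1 (w1 leaves); pivot element 5.
Divide row 1 by 5; eliminate column c from the other rows.
Second iteration: most negative Z-row entry is -13/5 in column a, so a enters.
Ratio test on column a — row 1: 2/(3/5) = 10/3; row 2: 28/(7/5) = 20. Minimum is 10/3 at row 1 (c leaves); pivot element 3/5.
Divide row 1 by 3/5; eliminate column a from the other rows.
After both pivots, the entry at constraint row 1, column b is 4/3.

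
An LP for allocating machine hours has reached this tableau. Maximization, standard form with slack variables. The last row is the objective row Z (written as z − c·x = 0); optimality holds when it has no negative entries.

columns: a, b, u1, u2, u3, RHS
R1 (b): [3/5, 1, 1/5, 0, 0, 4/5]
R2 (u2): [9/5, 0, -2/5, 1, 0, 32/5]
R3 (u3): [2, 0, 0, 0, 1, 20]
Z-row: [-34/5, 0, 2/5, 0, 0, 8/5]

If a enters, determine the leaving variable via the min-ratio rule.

Column a entries and ratios — b: (4/5)/(3/5) = 4/3; u2: (32/5)/(9/5) = 32/9; u3: 20/2 = 10.
Smallest ratio is 4/3 in the row of b, so b leaves.

b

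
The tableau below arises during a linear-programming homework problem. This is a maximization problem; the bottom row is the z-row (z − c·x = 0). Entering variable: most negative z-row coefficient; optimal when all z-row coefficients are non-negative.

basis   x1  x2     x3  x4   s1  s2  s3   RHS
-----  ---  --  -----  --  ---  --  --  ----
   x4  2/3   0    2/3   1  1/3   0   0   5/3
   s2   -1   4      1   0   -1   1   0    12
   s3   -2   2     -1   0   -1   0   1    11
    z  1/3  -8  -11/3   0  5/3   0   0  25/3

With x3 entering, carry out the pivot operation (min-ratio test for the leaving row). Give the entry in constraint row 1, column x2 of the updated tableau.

0

Ratio test on column x3 — row 1: (5/3)/(2/3) = 5/2; row 2: 12/1 = 12; row 3: entry -1 ≤ 0. Minimum is 5/2 at row 1 (x4 leaves); pivot element 2/3.
Divide row 1 by 2/3; eliminate column x3 from the other rows.
In the new row 1, the x2 entry is the old entry divided by the pivot: 0/(2/3) = 0.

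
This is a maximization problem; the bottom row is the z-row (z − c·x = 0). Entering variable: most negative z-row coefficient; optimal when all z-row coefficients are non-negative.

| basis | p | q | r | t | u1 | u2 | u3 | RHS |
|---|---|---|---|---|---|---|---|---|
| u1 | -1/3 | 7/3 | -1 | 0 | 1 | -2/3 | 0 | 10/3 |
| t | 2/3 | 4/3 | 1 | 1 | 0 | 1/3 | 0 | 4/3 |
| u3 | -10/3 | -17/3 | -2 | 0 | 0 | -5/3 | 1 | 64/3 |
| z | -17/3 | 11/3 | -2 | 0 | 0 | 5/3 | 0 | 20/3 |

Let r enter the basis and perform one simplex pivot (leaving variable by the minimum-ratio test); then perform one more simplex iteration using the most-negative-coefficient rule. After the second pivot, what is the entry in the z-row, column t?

17/2

Ratio test on column r — row 1: entry -1 ≤ 0; row 2: (4/3)/1 = 4/3; row 3: entry -2 ≤ 0. Minimum is 4/3 at row 2 (t leaves); pivot element 1.
Divide row 2 by 1; eliminate column r from the other rows.
Second iteration: most negative z-row entry is -13/3 in column p, so p enters.
Ratio test on column p — row 1: (14/3)/(1/3) = 14; row 2: (4/3)/(2/3) = 2; row 3: entry -2 ≤ 0. Minimum is 2 at row 2 (r leaves); pivot element 2/3.
Divide row 2 by 2/3; eliminate column p from the other rows.
After both pivots, the entry at the z-row, column t is 17/2.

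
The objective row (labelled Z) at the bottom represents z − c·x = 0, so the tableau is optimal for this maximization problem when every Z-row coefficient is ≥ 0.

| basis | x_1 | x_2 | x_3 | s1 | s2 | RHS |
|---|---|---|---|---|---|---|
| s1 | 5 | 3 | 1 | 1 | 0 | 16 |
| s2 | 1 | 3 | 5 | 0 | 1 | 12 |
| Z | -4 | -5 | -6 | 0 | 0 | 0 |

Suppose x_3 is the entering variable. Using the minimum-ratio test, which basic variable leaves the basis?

s2

Column x_3 entries and ratios — s1: 16/1 = 16; s2: 12/5 = 12/5.
Smallest ratio is 12/5 in the row of s2, so s2 leaves.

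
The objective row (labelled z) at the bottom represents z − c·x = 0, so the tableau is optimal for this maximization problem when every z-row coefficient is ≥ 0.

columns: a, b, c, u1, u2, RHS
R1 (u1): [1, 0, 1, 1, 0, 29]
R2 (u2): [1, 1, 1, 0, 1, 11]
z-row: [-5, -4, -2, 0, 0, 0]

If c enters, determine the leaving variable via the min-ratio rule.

Column c entries and ratios — u1: 29/1 = 29; u2: 11/1 = 11.
Smallest ratio is 11 in the row of u2, so u2 leaves.

u2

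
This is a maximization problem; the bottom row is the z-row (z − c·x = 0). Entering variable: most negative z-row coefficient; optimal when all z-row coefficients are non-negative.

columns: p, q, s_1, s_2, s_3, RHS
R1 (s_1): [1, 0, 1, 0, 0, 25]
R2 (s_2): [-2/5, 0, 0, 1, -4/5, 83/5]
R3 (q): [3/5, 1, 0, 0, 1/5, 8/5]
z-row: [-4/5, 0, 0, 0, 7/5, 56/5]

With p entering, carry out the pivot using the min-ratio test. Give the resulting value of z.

40/3

Ratio test on column p — row 1: 25/1 = 25; row 2: entry -2/5 ≤ 0; row 3: (8/5)/(3/5) = 8/3. Minimum is 8/3 at row 3 (q leaves); pivot element 3/5.
Pivot on row 3; the z-row RHS becomes 56/5 − (-4/5)·(8/3) = 40/3.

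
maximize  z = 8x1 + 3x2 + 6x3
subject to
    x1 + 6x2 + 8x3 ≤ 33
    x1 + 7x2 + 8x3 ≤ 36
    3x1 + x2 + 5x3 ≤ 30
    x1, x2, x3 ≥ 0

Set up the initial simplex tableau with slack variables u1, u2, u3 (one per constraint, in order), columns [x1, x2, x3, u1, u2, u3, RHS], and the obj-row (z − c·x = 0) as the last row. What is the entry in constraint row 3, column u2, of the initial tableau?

0

Slack u2 belongs to constraint 2; its column is the unit vector e_2, so the entry in row 3 is 0.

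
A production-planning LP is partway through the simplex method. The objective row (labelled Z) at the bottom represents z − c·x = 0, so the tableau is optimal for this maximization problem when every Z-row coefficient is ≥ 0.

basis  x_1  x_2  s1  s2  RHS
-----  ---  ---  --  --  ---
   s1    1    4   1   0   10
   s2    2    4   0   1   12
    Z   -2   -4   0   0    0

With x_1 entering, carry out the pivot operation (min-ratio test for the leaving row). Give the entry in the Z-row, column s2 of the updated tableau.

1

Ratio test on column x_1 — row 1: 10/1 = 10; row 2: 12/2 = 6. Minimum is 6 at row 2 (s2 leaves); pivot element 2.
Divide row 2 by 2; eliminate column x_1 from the other rows.
Z-row update in column s2: 0 − (-2)·(1/2) = 1.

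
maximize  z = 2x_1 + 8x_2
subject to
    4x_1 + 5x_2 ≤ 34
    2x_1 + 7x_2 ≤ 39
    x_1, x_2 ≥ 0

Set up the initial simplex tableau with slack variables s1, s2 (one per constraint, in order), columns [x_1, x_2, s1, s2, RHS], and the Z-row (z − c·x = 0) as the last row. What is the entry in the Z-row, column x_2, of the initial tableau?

The Z-row carries the negated objective coefficients: the x_2 entry is -8.

-8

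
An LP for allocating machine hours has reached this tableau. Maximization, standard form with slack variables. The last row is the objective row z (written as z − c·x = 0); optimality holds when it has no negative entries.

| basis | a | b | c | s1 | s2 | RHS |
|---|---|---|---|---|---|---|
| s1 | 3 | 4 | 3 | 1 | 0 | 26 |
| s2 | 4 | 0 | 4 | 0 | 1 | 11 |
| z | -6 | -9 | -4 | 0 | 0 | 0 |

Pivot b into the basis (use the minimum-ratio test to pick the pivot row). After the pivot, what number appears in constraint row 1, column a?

3/4

Ratio test on column b — row 1: 26/4 = 13/2; row 2: entry 0 ≤ 0. Minimum is 13/2 at row 1 (s1 leaves); pivot element 4.
Divide row 1 by 4; eliminate column b from the other rows.
In the new row 1, the a entry is the old entry divided by the pivot: 3/4 = 3/4.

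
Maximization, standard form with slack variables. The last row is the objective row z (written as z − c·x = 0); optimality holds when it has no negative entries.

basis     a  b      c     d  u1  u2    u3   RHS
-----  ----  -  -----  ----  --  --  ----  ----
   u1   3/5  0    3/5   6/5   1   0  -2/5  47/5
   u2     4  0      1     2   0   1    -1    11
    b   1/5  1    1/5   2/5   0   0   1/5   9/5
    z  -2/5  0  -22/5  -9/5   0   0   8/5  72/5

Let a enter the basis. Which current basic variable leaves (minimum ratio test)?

u2

Column a entries and ratios — u1: (47/5)/(3/5) = 47/3; u2: 11/4 = 11/4; b: (9/5)/(1/5) = 9.
Smallest ratio is 11/4 in the row of u2, so u2 leaves.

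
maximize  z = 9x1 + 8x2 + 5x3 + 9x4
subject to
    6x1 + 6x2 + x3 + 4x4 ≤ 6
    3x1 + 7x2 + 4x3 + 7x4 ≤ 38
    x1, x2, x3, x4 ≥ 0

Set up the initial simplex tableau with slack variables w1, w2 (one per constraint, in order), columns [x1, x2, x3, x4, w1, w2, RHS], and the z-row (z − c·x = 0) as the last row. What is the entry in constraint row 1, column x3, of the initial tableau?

1

Constraint 1 has coefficient 1 on x3.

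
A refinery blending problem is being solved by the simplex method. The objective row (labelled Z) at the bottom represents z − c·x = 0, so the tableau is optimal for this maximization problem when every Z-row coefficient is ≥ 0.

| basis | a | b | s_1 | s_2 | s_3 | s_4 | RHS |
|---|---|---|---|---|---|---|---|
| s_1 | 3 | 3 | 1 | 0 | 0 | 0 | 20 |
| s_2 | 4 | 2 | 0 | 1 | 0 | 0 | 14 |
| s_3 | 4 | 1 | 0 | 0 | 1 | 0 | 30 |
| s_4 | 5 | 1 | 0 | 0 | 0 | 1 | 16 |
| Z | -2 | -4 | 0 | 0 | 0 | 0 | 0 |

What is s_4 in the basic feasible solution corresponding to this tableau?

16

s_4 is basic (row 4); its value is the RHS of that row, 16.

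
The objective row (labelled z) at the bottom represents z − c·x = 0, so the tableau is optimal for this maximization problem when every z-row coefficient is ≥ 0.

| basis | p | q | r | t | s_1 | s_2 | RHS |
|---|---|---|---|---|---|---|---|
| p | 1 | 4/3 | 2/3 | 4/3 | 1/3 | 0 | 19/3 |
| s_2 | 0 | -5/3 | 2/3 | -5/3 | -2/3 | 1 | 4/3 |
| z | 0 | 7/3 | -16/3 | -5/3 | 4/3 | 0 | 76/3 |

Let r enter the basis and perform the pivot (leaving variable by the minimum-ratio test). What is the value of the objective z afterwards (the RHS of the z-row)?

36

Ratio test on column r — row 1: (19/3)/(2/3) = 19/2; row 2: (4/3)/(2/3) = 2. Minimum is 2 at row 2 (s_2 leaves); pivot element 2/3.
Pivot on row 2; the z-row RHS becomes 76/3 − (-16/3)·2 = 36.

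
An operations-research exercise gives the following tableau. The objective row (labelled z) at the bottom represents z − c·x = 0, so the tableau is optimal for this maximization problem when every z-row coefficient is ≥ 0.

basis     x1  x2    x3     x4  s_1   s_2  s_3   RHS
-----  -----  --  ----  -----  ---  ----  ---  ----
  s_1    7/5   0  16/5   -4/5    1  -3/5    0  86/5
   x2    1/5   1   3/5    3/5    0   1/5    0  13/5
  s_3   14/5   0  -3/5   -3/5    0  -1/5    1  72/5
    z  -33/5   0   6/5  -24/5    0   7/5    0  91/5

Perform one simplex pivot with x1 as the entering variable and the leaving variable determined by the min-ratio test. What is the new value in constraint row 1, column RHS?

10

Ratio test on column x1 — row 1: (86/5)/(7/5) = 86/7; row 2: (13/5)/(1/5) = 13; row 3: (72/5)/(14/5) = 36/7. Minimum is 36/7 at row 3 (s_3 leaves); pivot element 14/5.
Divide row 3 by 14/5; eliminate column x1 from the other rows.
Row 1 update in column RHS: 86/5 − (7/5)·(36/7) = 10.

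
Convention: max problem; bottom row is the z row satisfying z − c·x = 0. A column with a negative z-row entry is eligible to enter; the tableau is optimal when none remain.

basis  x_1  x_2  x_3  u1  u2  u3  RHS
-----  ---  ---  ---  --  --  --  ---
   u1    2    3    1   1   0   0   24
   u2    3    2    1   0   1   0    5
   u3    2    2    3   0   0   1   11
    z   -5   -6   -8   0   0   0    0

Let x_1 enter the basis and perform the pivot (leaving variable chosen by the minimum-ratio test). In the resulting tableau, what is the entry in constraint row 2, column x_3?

1/3

Ratio test on column x_1 — row 1: 24/2 = 12; row 2: 5/3 = 5/3; row 3: 11/2 = 11/2. Minimum is 5/3 at row 2 (u2 leaves); pivot element 3.
Divide row 2 by 3; eliminate column x_1 from the other rows.
In the new row 2, the x_3 entry is the old entry divided by the pivot: 1/3 = 1/3.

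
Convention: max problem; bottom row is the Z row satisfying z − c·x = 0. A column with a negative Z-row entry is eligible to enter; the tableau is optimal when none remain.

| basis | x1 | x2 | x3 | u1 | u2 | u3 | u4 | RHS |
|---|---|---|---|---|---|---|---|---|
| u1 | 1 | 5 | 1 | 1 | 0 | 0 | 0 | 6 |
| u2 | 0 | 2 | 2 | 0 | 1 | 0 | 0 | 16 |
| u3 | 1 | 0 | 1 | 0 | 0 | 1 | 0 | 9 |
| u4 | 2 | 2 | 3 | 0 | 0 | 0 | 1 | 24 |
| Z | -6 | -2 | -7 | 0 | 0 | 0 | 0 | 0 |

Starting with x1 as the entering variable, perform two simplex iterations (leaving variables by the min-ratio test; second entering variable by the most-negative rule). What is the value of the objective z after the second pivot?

Ratio test on column x1 — row 1: 6/1 = 6; row 2: entry 0 ≤ 0; row 3: 9/1 = 9; row 4: 24/2 = 12. Minimum is 6 at row 1 (u1 leaves); pivot element 1.
Pivot on row 1; the Z-row RHS becomes 0 − (-6)·6 = 36.
Next entering variable (most negative Z-row entry -1): x3.
Ratio test on column x3 — row 1: 6/1 = 6; row 2: 16/2 = 8; row 3: entry 0 ≤ 0; row 4: 12/1 = 12. Minimum is 6 at row 1 (x1 leaves); pivot element 1.
After the second pivot the Z-row RHS is 36 − (-1)·6 = 42.

42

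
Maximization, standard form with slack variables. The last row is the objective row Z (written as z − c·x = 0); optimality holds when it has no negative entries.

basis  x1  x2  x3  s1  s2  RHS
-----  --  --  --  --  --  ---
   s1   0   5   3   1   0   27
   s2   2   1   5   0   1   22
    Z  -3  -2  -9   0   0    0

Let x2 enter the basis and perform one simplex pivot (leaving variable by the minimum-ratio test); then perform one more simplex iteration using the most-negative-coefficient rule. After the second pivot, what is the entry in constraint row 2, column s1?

Ratio test on column x2 — row 1: 27/5 = 27/5; row 2: 22/1 = 22. Minimum is 27/5 at row 1 (s1 leaves); pivot element 5.
Divide row 1 by 5; eliminate column x2 from the other rows.
Second iteration: most negative Z-row entry is -39/5 in column x3, so x3 enters.
Ratio test on column x3 — row 1: (27/5)/(3/5) = 9; row 2: (83/5)/(22/5) = 83/22. Minimum is 83/22 at row 2 (s2 leaves); pivot element 22/5.
Divide row 2 by 22/5; eliminate column x3 from the other rows.
After both pivots, the entry at constraint row 2, column s1 is -1/22.

-1/22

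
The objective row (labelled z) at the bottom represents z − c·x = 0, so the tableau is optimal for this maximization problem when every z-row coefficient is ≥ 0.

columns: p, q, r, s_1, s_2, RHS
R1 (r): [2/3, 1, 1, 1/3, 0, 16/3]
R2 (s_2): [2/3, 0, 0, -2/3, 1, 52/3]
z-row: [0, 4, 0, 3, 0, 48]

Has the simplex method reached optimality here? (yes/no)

yes

Every z-row coefficient is ≥ 0, so the tableau is optimal.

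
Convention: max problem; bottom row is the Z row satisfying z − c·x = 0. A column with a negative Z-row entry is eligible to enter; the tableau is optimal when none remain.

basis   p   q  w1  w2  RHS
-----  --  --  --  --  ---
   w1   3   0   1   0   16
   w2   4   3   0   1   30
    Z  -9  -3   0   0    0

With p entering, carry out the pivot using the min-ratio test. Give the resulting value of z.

48

Ratio test on column p — row 1: 16/3 = 16/3; row 2: 30/4 = 15/2. Minimum is 16/3 at row 1 (w1 leaves); pivot element 3.
Pivot on row 1; the Z-row RHS becomes 0 − (-9)·(16/3) = 48.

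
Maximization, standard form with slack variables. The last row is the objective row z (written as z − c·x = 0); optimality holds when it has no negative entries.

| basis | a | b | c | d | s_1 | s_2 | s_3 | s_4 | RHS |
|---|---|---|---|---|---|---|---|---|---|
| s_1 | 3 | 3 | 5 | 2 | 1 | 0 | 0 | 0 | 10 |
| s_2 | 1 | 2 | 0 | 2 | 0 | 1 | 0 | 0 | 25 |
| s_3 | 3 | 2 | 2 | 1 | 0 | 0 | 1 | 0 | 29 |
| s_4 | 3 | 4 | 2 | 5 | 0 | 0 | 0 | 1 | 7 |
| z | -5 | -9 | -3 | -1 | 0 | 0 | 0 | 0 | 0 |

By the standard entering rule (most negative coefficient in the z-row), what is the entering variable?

Negative z-row entries: a: -5, b: -9, c: -3, d: -1.
The most negative is -9 in column b, so b enters.

b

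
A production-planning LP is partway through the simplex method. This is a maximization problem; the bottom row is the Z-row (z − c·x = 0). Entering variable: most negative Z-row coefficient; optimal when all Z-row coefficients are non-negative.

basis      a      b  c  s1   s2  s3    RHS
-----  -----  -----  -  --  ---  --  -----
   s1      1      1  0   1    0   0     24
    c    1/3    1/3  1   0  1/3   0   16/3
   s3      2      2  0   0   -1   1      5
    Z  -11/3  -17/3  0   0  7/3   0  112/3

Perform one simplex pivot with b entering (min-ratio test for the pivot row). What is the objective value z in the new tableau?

103/2

Ratio test on column b — row 1: 24/1 = 24; row 2: (16/3)/(1/3) = 16; row 3: 5/2 = 5/2. Minimum is 5/2 at row 3 (s3 leaves); pivot element 2.
Pivot on row 3; the Z-row RHS becomes 112/3 − (-17/3)·(5/2) = 103/2.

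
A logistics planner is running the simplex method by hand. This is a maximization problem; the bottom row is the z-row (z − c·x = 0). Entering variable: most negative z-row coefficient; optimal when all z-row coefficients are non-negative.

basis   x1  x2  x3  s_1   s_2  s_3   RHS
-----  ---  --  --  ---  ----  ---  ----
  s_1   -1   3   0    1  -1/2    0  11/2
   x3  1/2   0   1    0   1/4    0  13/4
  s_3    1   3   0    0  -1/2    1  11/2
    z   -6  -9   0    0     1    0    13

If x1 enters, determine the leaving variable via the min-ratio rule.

Column x1 entries and ratios — s_1: -1 ≤ 0, skip; x3: (13/4)/(1/2) = 13/2; s_3: (11/2)/1 = 11/2.
Smallest ratio is 11/2 in the row of s_3, so s_3 leaves.

s_3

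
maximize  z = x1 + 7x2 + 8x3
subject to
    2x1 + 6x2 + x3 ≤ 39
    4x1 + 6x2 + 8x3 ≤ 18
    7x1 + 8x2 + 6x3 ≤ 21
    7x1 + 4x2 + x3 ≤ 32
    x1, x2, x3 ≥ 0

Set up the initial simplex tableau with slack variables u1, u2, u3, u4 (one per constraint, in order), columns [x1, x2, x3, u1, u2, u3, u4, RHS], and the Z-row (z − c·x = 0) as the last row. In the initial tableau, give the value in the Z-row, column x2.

-7

The Z-row carries the negated objective coefficients: the x2 entry is -7.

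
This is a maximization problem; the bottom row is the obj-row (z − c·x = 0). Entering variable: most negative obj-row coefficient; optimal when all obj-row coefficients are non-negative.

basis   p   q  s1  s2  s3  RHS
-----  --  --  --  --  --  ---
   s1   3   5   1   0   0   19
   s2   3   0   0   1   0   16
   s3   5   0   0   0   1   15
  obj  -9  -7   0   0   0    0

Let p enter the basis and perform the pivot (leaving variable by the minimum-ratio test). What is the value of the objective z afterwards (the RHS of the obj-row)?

27

Ratio test on column p — row 1: 19/3 = 19/3; row 2: 16/3 = 16/3; row 3: 15/5 = 3. Minimum is 3 at row 3 (s3 leaves); pivot element 5.
Pivot on row 3; the obj-row RHS becomes 0 − (-9)·3 = 27.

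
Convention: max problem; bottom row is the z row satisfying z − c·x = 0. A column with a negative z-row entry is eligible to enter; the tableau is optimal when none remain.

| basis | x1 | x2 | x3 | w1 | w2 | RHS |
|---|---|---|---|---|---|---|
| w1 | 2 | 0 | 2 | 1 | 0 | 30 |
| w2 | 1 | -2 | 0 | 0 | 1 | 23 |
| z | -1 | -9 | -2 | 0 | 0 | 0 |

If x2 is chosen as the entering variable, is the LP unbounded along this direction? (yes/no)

Every constraint-row entry in column x2 is ≤ 0, so increasing x2 is unbounded.

yes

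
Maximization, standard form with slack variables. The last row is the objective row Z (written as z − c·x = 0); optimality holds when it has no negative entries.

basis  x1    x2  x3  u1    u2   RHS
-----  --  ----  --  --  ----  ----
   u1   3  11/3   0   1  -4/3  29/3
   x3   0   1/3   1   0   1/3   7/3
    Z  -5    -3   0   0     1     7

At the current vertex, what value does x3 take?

x3 is basic (row 2); its value is the RHS of that row, 7/3.

7/3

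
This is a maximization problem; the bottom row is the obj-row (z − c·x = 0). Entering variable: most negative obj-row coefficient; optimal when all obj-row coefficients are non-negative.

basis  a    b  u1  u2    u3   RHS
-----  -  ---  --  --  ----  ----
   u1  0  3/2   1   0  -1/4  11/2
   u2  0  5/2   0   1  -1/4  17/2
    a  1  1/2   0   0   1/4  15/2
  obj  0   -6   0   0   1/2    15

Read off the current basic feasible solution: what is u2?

u2 is basic (row 2); its value is the RHS of that row, 17/2.

17/2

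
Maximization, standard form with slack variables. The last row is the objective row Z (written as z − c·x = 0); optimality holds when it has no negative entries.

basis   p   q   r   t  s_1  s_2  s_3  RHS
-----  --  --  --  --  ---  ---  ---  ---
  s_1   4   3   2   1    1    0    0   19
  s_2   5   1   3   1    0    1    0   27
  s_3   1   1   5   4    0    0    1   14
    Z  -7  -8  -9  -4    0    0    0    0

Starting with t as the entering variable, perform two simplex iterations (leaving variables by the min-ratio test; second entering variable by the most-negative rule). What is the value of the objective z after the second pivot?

588/11

Ratio test on column t — row 1: 19/1 = 19; row 2: 27/1 = 27; row 3: 14/4 = 7/2. Minimum is 7/2 at row 3 (s_3 leaves); pivot element 4.
Pivot on row 3; the Z-row RHS becomes 0 − (-4)·(7/2) = 14.
Next entering variable (most negative Z-row entry -7): q.
Ratio test on column q — row 1: (31/2)/(11/4) = 62/11; row 2: (47/2)/(3/4) = 94/3; row 3: (7/2)/(1/4) = 14. Minimum is 62/11 at row 1 (s_1 leaves); pivot element 11/4.
After the second pivot the Z-row RHS is 14 − (-7)·(62/11) = 588/11.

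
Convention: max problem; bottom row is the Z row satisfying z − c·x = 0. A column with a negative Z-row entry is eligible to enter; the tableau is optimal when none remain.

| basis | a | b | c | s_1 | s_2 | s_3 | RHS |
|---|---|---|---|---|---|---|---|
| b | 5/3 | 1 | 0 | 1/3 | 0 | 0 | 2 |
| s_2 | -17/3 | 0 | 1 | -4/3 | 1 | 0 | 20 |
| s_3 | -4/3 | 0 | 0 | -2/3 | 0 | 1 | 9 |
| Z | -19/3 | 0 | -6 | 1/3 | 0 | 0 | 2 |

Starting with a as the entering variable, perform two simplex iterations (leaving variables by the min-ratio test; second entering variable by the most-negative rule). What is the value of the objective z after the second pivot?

852/5

Ratio test on column a — row 1: 2/(5/3) = 6/5; row 2: entry -17/3 ≤ 0; row 3: entry -4/3 ≤ 0. Minimum is 6/5 at row 1 (b leaves); pivot element 5/3.
Pivot on row 1; the Z-row RHS becomes 2 − (-19/3)·(6/5) = 48/5.
Next entering variable (most negative Z-row entry -6): c.
Ratio test on column c — row 1: entry 0 ≤ 0; row 2: (134/5)/1 = 134/5; row 3: entry 0 ≤ 0. Minimum is 134/5 at row 2 (s_2 leaves); pivot element 1.
After the second pivot the Z-row RHS is 48/5 − (-6)·(134/5) = 852/5.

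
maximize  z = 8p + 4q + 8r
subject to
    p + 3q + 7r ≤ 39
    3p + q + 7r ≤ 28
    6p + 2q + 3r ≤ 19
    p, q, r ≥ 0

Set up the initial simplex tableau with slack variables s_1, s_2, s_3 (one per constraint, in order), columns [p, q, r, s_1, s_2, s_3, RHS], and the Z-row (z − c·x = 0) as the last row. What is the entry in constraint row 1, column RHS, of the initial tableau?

39

The RHS of constraint 1 is b_1 = 39.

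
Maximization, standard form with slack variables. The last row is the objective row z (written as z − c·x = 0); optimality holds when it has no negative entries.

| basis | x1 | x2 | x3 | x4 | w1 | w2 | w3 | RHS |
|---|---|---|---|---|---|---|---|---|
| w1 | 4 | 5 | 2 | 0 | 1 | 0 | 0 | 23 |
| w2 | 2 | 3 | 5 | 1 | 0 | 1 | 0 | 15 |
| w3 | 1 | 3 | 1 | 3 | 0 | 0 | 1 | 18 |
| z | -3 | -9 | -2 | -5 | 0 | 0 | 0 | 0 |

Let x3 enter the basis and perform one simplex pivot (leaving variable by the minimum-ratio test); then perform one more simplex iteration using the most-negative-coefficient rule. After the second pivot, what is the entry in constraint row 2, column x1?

Ratio test on column x3 — row 1: 23/2 = 23/2; row 2: 15/5 = 3; row 3: 18/1 = 18. Minimum is 3 at row 2 (w2 leaves); pivot element 5.
Divide row 2 by 5; eliminate column x3 from the other rows.
Second iteration: most negative z-row entry is -39/5 in column x2, so x2 enters.
Ratio test on column x2 — row 1: 17/(19/5) = 85/19; row 2: 3/(3/5) = 5; row 3: 15/(12/5) = 25/4. Minimum is 85/19 at row 1 (w1 leaves); pivot element 19/5.
Divide row 1 by 19/5; eliminate column x2 from the other rows.
After both pivots, the entry at constraint row 2, column x1 is -2/19.

-2/19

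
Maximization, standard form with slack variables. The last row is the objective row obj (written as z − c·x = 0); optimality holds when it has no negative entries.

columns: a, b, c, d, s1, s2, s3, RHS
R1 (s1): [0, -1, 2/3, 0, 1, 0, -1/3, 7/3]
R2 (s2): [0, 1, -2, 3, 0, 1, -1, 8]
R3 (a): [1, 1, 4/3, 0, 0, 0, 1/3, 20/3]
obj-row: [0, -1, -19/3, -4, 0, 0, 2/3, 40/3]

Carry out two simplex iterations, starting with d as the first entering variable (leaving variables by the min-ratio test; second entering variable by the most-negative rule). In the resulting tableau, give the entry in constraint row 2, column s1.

1

Ratio test on column d — row 1: entry 0 ≤ 0; row 2: 8/3 = 8/3; row 3: entry 0 ≤ 0. Minimum is 8/3 at row 2 (s2 leaves); pivot element 3.
Divide row 2 by 3; eliminate column d from the other rows.
Second iteration: most negative obj-row entry is -9 in column c, so c enters.
Ratio test on column c — row 1: (7/3)/(2/3) = 7/2; row 2: entry -2/3 ≤ 0; row 3: (20/3)/(4/3) = 5. Minimum is 7/2 at row 1 (s1 leaves); pivot element 2/3.
Divide row 1 by 2/3; eliminate column c from the other rows.
After both pivots, the entry at constraint row 2, column s1 is 1.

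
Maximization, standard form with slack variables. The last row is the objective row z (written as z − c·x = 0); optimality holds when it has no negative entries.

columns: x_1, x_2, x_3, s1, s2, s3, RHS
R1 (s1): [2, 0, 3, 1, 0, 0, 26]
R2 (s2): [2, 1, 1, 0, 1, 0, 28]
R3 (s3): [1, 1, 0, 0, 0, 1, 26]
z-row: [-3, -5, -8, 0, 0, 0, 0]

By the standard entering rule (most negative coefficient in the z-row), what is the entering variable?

x_3

Negative z-row entries: x_1: -3, x_2: -5, x_3: -8.
The most negative is -8 in column x_3, so x_3 enters.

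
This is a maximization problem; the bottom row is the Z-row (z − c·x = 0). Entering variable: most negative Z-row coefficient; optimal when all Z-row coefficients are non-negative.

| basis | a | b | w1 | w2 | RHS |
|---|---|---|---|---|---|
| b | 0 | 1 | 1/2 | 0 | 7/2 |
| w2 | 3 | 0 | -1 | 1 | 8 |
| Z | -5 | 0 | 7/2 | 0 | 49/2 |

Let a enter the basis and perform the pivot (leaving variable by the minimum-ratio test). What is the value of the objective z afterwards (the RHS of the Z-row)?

Ratio test on column a — row 1: entry 0 ≤ 0; row 2: 8/3 = 8/3. Minimum is 8/3 at row 2 (w2 leaves); pivot element 3.
Pivot on row 2; the Z-row RHS becomes 49/2 − (-5)·(8/3) = 227/6.

227/6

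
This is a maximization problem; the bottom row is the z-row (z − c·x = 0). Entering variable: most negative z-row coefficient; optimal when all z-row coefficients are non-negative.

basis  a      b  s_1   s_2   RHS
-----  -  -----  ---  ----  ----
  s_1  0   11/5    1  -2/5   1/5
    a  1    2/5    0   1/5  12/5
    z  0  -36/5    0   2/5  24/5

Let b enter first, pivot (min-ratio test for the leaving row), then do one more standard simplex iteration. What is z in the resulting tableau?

Ratio test on column b — row 1: (1/5)/(11/5) = 1/11; row 2: (12/5)/(2/5) = 6. Minimum is 1/11 at row 1 (s_1 leaves); pivot element 11/5.
Pivot on row 1; the z-row RHS becomes 24/5 − (-36/5)·(1/11) = 60/11.
Next entering variable (most negative z-row entry -10/11): s_2.
Ratio test on column s_2 — row 1: entry -2/11 ≤ 0; row 2: (26/11)/(3/11) = 26/3. Minimum is 26/3 at row 2 (a leaves); pivot element 3/11.
After the second pivot the z-row RHS is 60/11 − (-10/11)·(26/3) = 40/3.

40/3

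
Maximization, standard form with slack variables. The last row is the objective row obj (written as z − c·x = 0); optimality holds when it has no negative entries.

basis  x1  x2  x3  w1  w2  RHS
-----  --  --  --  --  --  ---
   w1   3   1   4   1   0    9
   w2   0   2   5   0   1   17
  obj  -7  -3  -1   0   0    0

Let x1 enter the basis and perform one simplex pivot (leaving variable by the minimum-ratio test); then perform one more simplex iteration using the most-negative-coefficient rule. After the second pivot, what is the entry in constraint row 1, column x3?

1/2

Ratio test on column x1 — row 1: 9/3 = 3; row 2: entry 0 ≤ 0. Minimum is 3 at row 1 (w1 leaves); pivot element 3.
Divide row 1 by 3; eliminate column x1 from the other rows.
Second iteration: most negative obj-row entry is -2/3 in column x2, so x2 enters.
Ratio test on column x2 — row 1: 3/(1/3) = 9; row 2: 17/2 = 17/2. Minimum is 17/2 at row 2 (w2 leaves); pivot element 2.
Divide row 2 by 2; eliminate column x2 from the other rows.
After both pivots, the entry at constraint row 1, column x3 is 1/2.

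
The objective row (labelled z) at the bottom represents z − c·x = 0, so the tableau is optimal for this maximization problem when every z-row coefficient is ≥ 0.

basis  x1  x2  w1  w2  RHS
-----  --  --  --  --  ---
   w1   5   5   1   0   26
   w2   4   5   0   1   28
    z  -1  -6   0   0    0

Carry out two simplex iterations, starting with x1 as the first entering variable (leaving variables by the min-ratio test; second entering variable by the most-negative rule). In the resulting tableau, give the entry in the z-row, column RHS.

156/5

Ratio test on column x1 — row 1: 26/5 = 26/5; row 2: 28/4 = 7. Minimum is 26/5 at row 1 (w1 leaves); pivot element 5.
Divide row 1 by 5; eliminate column x1 from the other rows.
Second iteration: most negative z-row entry is -5 in column x2, so x2 enters.
Ratio test on column x2 — row 1: (26/5)/1 = 26/5; row 2: (36/5)/1 = 36/5. Minimum is 26/5 at row 1 (x1 leaves); pivot element 1.
Divide row 1 by 1; eliminate column x2 from the other rows.
After both pivots, the entry at the z-row, column RHS is 156/5.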